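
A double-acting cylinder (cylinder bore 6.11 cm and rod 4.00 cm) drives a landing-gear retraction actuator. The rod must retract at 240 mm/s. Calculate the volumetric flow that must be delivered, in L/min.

Q ≈ 24.1 L/min

Rod-side annular area A_ann = π/4 × (6.11² − 4.00²) = 16.75 cm^2
Q = A × v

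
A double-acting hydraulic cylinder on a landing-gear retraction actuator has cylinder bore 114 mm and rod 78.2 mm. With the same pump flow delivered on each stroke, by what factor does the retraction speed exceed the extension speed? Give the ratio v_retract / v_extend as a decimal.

Cap-side area A_cap = π/4 × (114 mm)² = 10210 mm^2
Rod-side annular area A_ann = π/4 × (114² − 78.2²) = 5404 mm^2
For equal Q, v ∝ 1/A, so v_ret/v_ext = A_cap/A_ann.

v_ret/v_ext ≈ 1.89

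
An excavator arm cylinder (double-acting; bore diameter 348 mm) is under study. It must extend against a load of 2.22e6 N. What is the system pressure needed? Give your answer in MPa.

Cap-side area A_cap = π/4 × (348 mm)² = 95110 mm^2
P = F / A = 2.22e6 N / A

P ≈ 23.3 MPa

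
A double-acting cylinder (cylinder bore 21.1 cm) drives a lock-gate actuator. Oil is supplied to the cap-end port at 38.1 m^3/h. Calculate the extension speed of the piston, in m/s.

v ≈ 0.303 m/s

Cap-side area A_cap = π/4 × (21.1 cm)² = 349.7 cm^2
v = Q / A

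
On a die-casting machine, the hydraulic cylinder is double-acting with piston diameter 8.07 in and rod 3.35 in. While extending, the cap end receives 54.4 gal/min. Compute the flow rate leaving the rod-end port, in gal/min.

Q_out ≈ 45.0 gal/min

Cap-side area A_cap = π/4 × (8.07 in)² = 51.15 in^2
Rod-side annular area A_ann = π/4 × (8.07² − 3.35²) = 42.33 in^2
Piston speed v = Q_in/A_cap; rod-end outflow Q_out = v × A_ann = Q_in × A_ann/A_cap.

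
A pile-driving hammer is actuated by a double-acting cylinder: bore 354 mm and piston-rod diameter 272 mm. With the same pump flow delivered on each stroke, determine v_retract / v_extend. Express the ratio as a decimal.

Cap-side area A_cap = π/4 × (354 mm)² = 98420 mm^2
Rod-side annular area A_ann = π/4 × (354² − 272²) = 40320 mm^2
For equal Q, v ∝ 1/A, so v_ret/v_ext = A_cap/A_ann.

v_ret/v_ext ≈ 2.44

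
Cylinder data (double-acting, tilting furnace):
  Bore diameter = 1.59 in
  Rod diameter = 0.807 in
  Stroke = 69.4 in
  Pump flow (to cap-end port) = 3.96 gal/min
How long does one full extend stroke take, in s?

t ≈ 9.04 s

Cap-side area A_cap = π/4 × (1.59 in)² = 1.986 in^2
Swept volume V = A × L; t = V / Q = A·L / Q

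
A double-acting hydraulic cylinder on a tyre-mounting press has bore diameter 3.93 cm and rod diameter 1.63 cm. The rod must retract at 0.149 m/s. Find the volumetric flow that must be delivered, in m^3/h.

Rod-side annular area A_ann = π/4 × (3.93² − 1.63²) = 10.04 cm^2
Q = A × v

Q ≈ 0.539 m^3/h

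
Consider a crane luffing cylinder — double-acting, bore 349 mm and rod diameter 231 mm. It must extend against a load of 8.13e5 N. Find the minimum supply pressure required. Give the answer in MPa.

Cap-side area A_cap = π/4 × (349 mm)² = 95660 mm^2
P = F / A = 8.13e5 N / A

P ≈ 8.50 MPa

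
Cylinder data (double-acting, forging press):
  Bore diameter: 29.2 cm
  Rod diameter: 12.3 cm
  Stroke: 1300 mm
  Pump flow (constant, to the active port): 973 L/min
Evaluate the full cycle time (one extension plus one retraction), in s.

t ≈ 9.78 s

Cap-side area A_cap = π/4 × (29.2 cm)² = 669.7 cm^2
Rod-side annular area A_ann = π/4 × (29.2² − 12.3²) = 550.8 cm^2
t_ext = A_cap·L/Q = 5.368 s
t_ret = A_ann·L/Q = 4.416 s
t_cycle = t_ext + t_ret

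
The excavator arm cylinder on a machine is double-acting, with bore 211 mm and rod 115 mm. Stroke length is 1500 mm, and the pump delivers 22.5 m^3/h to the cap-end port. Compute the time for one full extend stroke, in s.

t ≈ 8.39 s

Cap-side area A_cap = π/4 × (211 mm)² = 34970 mm^2
Swept volume V = A × L; t = V / Q = A·L / Q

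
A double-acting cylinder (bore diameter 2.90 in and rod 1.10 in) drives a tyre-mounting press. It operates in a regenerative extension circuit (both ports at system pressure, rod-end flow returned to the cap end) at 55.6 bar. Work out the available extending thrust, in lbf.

F ≈ 766 lbf

With equal pressure on both faces, forces on the annular region cancel; the net push is pressure × rod cross-section.
Rod cross-section A_rod = π/4 × (1.10 in)² = 0.9503 in^2
F = P × A_rod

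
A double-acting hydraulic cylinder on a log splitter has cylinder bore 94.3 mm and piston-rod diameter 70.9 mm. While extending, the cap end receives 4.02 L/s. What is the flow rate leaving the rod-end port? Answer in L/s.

Q_out ≈ 1.75 L/s

Cap-side area A_cap = π/4 × (94.3 mm)² = 6984 mm^2
Rod-side annular area A_ann = π/4 × (94.3² − 70.9²) = 3036 mm^2
Piston speed v = Q_in/A_cap; rod-end outflow Q_out = v × A_ann = Q_in × A_ann/A_cap.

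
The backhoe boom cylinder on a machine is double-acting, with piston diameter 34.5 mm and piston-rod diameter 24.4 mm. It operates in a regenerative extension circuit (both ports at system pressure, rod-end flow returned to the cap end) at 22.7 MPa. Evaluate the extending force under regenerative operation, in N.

F ≈ 10600 N

With equal pressure on both faces, forces on the annular region cancel; the net push is pressure × rod cross-section.
Rod cross-section A_rod = π/4 × (24.4 mm)² = 467.6 mm^2
F = P × A_rod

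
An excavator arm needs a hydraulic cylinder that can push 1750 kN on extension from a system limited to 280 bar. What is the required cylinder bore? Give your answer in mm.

D ≈ 282 mm

Extension force acts on the full piston face: F = P × (π/4)D².
D = √(4F / (πP)) = √(4 × 1750 kN / (π × 280 bar))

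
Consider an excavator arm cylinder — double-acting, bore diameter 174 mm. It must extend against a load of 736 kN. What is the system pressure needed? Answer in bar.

Cap-side area A_cap = π/4 × (174 mm)² = 23780 mm^2
P = F / A = 736 kN / A

P ≈ 310 bar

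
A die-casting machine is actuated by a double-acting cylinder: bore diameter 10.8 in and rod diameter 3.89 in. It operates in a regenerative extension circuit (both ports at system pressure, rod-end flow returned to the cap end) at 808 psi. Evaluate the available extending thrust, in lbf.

With equal pressure on both faces, forces on the annular region cancel; the net push is pressure × rod cross-section.
Rod cross-section A_rod = π/4 × (3.89 in)² = 11.88 in^2
F = P × A_rod

F ≈ 9600 lbf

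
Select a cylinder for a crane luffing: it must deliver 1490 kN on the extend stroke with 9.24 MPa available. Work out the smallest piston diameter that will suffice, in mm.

D ≈ 453 mm

Extension force acts on the full piston face: F = P × (π/4)D².
D = √(4F / (πP)) = √(4 × 1490 kN / (π × 9.24 MPa))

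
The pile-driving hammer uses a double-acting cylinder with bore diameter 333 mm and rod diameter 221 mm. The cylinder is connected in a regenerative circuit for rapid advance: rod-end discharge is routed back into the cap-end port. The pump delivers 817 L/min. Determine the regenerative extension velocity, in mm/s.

In regeneration the rod-end outflow joins the pump flow into the cap end, so the net volume the pump must supply per unit advance equals the rod cross-section area.
Rod cross-section A_rod = π/4 × (221 mm)² = 38360 mm^2
v = Q_pump / A_rod

v ≈ 355 mm/s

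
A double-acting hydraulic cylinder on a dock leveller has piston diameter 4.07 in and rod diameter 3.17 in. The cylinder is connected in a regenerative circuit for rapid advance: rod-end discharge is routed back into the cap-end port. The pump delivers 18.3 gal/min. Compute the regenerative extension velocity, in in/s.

In regeneration the rod-end outflow joins the pump flow into the cap end, so the net volume the pump must supply per unit advance equals the rod cross-section area.
Rod cross-section A_rod = π/4 × (3.17 in)² = 7.892 in^2
v = Q_pump / A_rod

v ≈ 8.93 in/s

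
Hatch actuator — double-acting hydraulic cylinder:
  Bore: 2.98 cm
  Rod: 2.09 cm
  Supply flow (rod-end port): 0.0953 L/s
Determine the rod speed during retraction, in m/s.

v ≈ 0.269 m/s

Rod-side annular area A_ann = π/4 × (2.98² − 2.09²) = 3.544 cm^2
Flow into the rod-end port fills the annular volume.
v = Q / A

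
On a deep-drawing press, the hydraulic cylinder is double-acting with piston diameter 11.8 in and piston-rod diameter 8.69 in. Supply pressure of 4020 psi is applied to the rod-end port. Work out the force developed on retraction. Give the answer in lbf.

F ≈ 2.01e5 lbf

Rod-side annular area A_ann = π/4 × (11.8² − 8.69²) = 50.05 in^2
On retraction the pressure acts on the annular area (bore minus rod).
F = P × A_ann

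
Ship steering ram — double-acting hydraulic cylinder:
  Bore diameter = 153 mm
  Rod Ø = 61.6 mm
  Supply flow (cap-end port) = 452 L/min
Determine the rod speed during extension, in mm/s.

v ≈ 410 mm/s

Cap-side area A_cap = π/4 × (153 mm)² = 18390 mm^2
v = Q / A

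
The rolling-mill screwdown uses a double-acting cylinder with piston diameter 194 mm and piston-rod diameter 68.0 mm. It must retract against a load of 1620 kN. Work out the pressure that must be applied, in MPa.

P ≈ 62.5 MPa

Rod-side annular area A_ann = π/4 × (194² − 68.0²) = 25930 mm^2
Retraction: pressure acts on the annular area.
P = F / A = 1620 kN / A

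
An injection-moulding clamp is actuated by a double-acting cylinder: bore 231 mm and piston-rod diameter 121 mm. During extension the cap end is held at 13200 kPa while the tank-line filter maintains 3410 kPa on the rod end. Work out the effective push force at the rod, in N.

Cap-side area A_cap = π/4 × (231 mm)² = 41910 mm^2
Rod-side annular area A_ann = π/4 × (231² − 121²) = 30410 mm^2
Net thrust = P_cap·A_cap − P_rod·A_ann = 5.532e5 N − 1.037e5 N

F ≈ 4.50e5 N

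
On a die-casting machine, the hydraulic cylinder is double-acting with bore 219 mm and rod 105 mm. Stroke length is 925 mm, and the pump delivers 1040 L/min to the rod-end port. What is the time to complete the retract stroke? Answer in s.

Rod-side annular area A_ann = π/4 × (219² − 105²) = 29010 mm^2
Swept volume V = A × L; t = V / Q = A·L / Q

t ≈ 1.55 s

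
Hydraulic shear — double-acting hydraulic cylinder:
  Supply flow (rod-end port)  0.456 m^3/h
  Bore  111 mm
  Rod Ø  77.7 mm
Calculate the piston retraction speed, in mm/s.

Rod-side annular area A_ann = π/4 × (111² − 77.7²) = 4935 mm^2
Flow into the rod-end port fills the annular volume.
v = Q / A

v ≈ 25.7 mm/s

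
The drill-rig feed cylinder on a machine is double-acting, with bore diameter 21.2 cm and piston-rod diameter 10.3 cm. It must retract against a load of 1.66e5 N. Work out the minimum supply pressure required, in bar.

P ≈ 61.6 bar

Rod-side annular area A_ann = π/4 × (21.2² − 10.3²) = 269.7 cm^2
Retraction: pressure acts on the annular area.
P = F / A = 1.66e5 N / A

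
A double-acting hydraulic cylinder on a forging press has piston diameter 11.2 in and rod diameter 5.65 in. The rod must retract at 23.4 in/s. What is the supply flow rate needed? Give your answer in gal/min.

Q ≈ 446 gal/min

Rod-side annular area A_ann = π/4 × (11.2² − 5.65²) = 73.45 in^2
Q = A × v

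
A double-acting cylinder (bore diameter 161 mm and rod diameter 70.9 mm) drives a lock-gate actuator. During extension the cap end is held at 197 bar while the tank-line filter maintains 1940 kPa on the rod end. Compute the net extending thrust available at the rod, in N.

F ≈ 3.69e5 N

Cap-side area A_cap = π/4 × (161 mm)² = 20360 mm^2
Rod-side annular area A_ann = π/4 × (161² − 70.9²) = 16410 mm^2
Net thrust = P_cap·A_cap − P_rod·A_ann = 4.011e5 N − 31840 N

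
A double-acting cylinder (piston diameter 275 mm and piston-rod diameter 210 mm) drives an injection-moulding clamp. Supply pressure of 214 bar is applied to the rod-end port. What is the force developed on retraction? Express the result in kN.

Rod-side annular area A_ann = π/4 × (275² − 210²) = 24760 mm^2
On retraction the pressure acts on the annular area (bore minus rod).
F = P × A_ann

F ≈ 530 kN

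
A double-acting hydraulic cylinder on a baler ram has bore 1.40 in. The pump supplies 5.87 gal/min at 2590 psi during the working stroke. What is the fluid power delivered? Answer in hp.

Hydraulic power = P × Q

W ≈ 8.87 hp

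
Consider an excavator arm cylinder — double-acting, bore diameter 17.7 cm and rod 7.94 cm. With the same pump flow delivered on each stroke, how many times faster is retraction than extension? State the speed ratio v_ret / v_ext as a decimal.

v_ret/v_ext ≈ 1.25

Cap-side area A_cap = π/4 × (17.7 cm)² = 246.1 cm^2
Rod-side annular area A_ann = π/4 × (17.7² − 7.94²) = 196.5 cm^2
For equal Q, v ∝ 1/A, so v_ret/v_ext = A_cap/A_ann.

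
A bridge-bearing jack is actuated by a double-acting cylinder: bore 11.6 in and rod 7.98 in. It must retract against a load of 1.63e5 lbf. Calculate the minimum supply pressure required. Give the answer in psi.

P ≈ 2930 psi

Rod-side annular area A_ann = π/4 × (11.6² − 7.98²) = 55.67 in^2
Retraction: pressure acts on the annular area.
P = F / A = 1.63e5 lbf / A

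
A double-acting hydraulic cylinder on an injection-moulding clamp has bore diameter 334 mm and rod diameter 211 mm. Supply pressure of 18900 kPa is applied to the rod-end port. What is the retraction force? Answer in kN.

F ≈ 995 kN

Rod-side annular area A_ann = π/4 × (334² − 211²) = 52650 mm^2
On retraction the pressure acts on the annular area (bore minus rod).
F = P × A_ann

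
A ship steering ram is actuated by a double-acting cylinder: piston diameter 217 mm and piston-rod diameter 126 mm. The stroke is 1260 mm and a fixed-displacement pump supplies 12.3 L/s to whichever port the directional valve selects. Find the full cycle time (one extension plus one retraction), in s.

t ≈ 6.30 s

Cap-side area A_cap = π/4 × (217 mm)² = 36980 mm^2
Rod-side annular area A_ann = π/4 × (217² − 126²) = 24510 mm^2
t_ext = A_cap·L/Q = 3.789 s
t_ret = A_ann·L/Q = 2.511 s
t_cycle = t_ext + t_ret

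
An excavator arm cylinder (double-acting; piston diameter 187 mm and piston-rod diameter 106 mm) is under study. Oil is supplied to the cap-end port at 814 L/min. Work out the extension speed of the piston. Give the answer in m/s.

Cap-side area A_cap = π/4 × (187 mm)² = 27460 mm^2
v = Q / A

v ≈ 0.494 m/s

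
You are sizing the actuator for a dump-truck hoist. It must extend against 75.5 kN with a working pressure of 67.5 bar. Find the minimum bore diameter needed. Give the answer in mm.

D ≈ 119 mm

Extension force acts on the full piston face: F = P × (π/4)D².
D = √(4F / (πP)) = √(4 × 75.5 kN / (π × 67.5 bar))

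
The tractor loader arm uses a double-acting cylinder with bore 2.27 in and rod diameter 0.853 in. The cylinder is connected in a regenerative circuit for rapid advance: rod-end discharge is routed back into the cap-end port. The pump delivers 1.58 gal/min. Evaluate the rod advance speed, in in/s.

In regeneration the rod-end outflow joins the pump flow into the cap end, so the net volume the pump must supply per unit advance equals the rod cross-section area.
Rod cross-section A_rod = π/4 × (0.853 in)² = 0.5715 in^2
v = Q_pump / A_rod

v ≈ 10.6 in/s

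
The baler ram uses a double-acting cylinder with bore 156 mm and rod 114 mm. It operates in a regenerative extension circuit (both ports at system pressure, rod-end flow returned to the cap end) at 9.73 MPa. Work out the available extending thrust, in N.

F ≈ 99300 N

With equal pressure on both faces, forces on the annular region cancel; the net push is pressure × rod cross-section.
Rod cross-section A_rod = π/4 × (114 mm)² = 10210 mm^2
F = P × A_rod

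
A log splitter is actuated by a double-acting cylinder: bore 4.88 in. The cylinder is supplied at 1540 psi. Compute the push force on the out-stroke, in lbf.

Cap-side area A_cap = π/4 × (4.88 in)² = 18.70 in^2
F = P × A_cap = 1540 psi × A_cap

F ≈ 28800 lbf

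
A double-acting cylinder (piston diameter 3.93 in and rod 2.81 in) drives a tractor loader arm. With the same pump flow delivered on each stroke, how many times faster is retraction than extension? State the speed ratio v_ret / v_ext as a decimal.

Cap-side area A_cap = π/4 × (3.93 in)² = 12.13 in^2
Rod-side annular area A_ann = π/4 × (3.93² − 2.81²) = 5.929 in^2
For equal Q, v ∝ 1/A, so v_ret/v_ext = A_cap/A_ann.

v_ret/v_ext ≈ 2.05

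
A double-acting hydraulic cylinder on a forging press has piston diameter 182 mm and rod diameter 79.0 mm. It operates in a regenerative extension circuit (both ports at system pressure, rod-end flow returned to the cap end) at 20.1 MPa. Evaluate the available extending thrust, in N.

F ≈ 98500 N

With equal pressure on both faces, forces on the annular region cancel; the net push is pressure × rod cross-section.
Rod cross-section A_rod = π/4 × (79.0 mm)² = 4902 mm^2
F = P × A_rod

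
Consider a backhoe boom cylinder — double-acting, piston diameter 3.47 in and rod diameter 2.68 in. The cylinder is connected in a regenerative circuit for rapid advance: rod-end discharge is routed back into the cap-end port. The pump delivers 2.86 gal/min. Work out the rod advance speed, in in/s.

v ≈ 1.95 in/s

In regeneration the rod-end outflow joins the pump flow into the cap end, so the net volume the pump must supply per unit advance equals the rod cross-section area.
Rod cross-section A_rod = π/4 × (2.68 in)² = 5.641 in^2
v = Q_pump / A_rod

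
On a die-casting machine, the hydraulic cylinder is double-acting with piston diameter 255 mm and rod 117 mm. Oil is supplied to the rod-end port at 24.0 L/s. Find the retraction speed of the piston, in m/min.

v ≈ 35.7 m/min

Rod-side annular area A_ann = π/4 × (255² − 117²) = 40320 mm^2
Flow into the rod-end port fills the annular volume.
v = Q / A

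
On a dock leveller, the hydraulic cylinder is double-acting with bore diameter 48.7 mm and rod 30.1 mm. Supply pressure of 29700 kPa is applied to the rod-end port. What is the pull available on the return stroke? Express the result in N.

F ≈ 34200 N

Rod-side annular area A_ann = π/4 × (48.7² − 30.1²) = 1151 mm^2
On retraction the pressure acts on the annular area (bore minus rod).
F = P × A_ann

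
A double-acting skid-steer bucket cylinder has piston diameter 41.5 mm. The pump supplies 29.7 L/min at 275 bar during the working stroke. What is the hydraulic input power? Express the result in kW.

W ≈ 13.6 kW

Hydraulic power = P × Q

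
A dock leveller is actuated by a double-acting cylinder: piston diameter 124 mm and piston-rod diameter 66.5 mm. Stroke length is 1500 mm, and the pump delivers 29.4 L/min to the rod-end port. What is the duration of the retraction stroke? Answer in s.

Rod-side annular area A_ann = π/4 × (124² − 66.5²) = 8603 mm^2
Swept volume V = A × L; t = V / Q = A·L / Q

t ≈ 26.3 s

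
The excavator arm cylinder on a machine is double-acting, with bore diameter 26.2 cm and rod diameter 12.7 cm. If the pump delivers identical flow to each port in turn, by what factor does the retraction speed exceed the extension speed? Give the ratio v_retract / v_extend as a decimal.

v_ret/v_ext ≈ 1.31

Cap-side area A_cap = π/4 × (26.2 cm)² = 539.1 cm^2
Rod-side annular area A_ann = π/4 × (26.2² − 12.7²) = 412.5 cm^2
For equal Q, v ∝ 1/A, so v_ret/v_ext = A_cap/A_ann.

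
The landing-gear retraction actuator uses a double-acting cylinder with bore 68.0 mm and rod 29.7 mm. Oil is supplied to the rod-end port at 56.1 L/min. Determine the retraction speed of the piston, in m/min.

Rod-side annular area A_ann = π/4 × (68.0² − 29.7²) = 2939 mm^2
Flow into the rod-end port fills the annular volume.
v = Q / A

v ≈ 19.1 m/min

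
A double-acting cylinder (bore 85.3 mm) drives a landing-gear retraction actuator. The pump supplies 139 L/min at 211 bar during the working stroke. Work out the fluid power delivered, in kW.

Hydraulic power = P × Q

W ≈ 48.9 kW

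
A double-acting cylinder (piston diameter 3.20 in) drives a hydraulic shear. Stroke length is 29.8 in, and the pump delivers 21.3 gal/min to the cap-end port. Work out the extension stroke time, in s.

Cap-side area A_cap = π/4 × (3.20 in)² = 8.042 in^2
Swept volume V = A × L; t = V / Q = A·L / Q

t ≈ 2.92 s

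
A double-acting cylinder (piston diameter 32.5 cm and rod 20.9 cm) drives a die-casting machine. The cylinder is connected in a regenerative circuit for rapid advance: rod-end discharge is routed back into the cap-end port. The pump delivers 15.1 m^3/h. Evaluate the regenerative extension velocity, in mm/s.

v ≈ 122 mm/s

In regeneration the rod-end outflow joins the pump flow into the cap end, so the net volume the pump must supply per unit advance equals the rod cross-section area.
Rod cross-section A_rod = π/4 × (20.9 cm)² = 343.1 cm^2
v = Q_pump / A_rod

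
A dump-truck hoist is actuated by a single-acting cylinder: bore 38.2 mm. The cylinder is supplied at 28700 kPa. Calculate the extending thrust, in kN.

F ≈ 32.9 kN

Cap-side area A_cap = π/4 × (38.2 mm)² = 1146 mm^2
F = P × A_cap = 28700 kPa × A_cap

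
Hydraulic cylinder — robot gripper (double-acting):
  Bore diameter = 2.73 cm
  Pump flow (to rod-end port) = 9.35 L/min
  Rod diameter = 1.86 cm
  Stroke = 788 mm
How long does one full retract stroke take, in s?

t ≈ 1.59 s

Rod-side annular area A_ann = π/4 × (2.73² − 1.86²) = 3.136 cm^2
Swept volume V = A × L; t = V / Q = A·L / Q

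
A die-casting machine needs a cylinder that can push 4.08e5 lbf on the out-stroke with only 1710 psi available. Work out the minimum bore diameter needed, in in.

D ≈ 17.4 in

Extension force acts on the full piston face: F = P × (π/4)D².
D = √(4F / (πP)) = √(4 × 4.08e5 lbf / (π × 1710 psi))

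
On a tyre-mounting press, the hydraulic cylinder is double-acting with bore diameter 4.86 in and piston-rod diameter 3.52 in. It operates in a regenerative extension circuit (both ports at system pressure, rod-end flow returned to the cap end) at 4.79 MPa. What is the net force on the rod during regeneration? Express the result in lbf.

F ≈ 6760 lbf

With equal pressure on both faces, forces on the annular region cancel; the net push is pressure × rod cross-section.
Rod cross-section A_rod = π/4 × (3.52 in)² = 9.731 in^2
F = P × A_rod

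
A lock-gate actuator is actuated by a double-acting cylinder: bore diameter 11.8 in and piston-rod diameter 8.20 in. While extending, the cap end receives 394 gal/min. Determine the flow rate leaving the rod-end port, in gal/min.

Q_out ≈ 204 gal/min

Cap-side area A_cap = π/4 × (11.8 in)² = 109.4 in^2
Rod-side annular area A_ann = π/4 × (11.8² − 8.20²) = 56.55 in^2
Piston speed v = Q_in/A_cap; rod-end outflow Q_out = v × A_ann = Q_in × A_ann/A_cap.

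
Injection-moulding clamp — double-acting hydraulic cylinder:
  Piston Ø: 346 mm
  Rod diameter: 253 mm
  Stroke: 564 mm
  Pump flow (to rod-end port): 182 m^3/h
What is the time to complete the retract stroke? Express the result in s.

Rod-side annular area A_ann = π/4 × (346² − 253²) = 43750 mm^2
Swept volume V = A × L; t = V / Q = A·L / Q

t ≈ 0.488 s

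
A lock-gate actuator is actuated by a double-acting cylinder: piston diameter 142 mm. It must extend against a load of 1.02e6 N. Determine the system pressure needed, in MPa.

P ≈ 64.4 MPa

Cap-side area A_cap = π/4 × (142 mm)² = 15840 mm^2
P = F / A = 1.02e6 N / A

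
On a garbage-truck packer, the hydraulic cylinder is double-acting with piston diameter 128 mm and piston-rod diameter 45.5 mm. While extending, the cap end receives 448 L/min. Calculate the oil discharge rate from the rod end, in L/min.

Q_out ≈ 391 L/min

Cap-side area A_cap = π/4 × (128 mm)² = 12870 mm^2
Rod-side annular area A_ann = π/4 × (128² − 45.5²) = 11240 mm^2
Piston speed v = Q_in/A_cap; rod-end outflow Q_out = v × A_ann = Q_in × A_ann/A_cap.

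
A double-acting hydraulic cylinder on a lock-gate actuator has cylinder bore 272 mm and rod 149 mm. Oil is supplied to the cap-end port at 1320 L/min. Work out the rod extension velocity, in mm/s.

v ≈ 379 mm/s

Cap-side area A_cap = π/4 × (272 mm)² = 58110 mm^2
v = Q / A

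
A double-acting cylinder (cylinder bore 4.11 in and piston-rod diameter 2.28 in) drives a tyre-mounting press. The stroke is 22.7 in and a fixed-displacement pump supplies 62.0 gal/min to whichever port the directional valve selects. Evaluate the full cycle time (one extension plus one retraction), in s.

t ≈ 2.14 s

Cap-side area A_cap = π/4 × (4.11 in)² = 13.27 in^2
Rod-side annular area A_ann = π/4 × (4.11² − 2.28²) = 9.184 in^2
t_ext = A_cap·L/Q = 1.262 s
t_ret = A_ann·L/Q = 0.8734 s
t_cycle = t_ext + t_ret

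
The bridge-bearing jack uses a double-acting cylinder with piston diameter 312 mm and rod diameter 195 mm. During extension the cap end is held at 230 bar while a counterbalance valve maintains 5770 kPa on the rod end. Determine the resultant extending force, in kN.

F ≈ 1490 kN

Cap-side area A_cap = π/4 × (312 mm)² = 76450 mm^2
Rod-side annular area A_ann = π/4 × (312² − 195²) = 46590 mm^2
Net thrust = P_cap·A_cap − P_rod·A_ann = 1758 kN − 268.8 kN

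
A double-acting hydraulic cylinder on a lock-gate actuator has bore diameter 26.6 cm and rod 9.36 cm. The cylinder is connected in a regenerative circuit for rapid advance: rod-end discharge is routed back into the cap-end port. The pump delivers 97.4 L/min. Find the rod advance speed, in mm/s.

In regeneration the rod-end outflow joins the pump flow into the cap end, so the net volume the pump must supply per unit advance equals the rod cross-section area.
Rod cross-section A_rod = π/4 × (9.36 cm)² = 68.81 cm^2
v = Q_pump / A_rod

v ≈ 236 mm/s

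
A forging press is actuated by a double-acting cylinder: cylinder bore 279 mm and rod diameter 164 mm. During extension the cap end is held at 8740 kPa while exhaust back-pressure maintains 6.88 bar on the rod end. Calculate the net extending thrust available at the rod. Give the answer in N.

Cap-side area A_cap = π/4 × (279 mm)² = 61140 mm^2
Rod-side annular area A_ann = π/4 × (279² − 164²) = 40010 mm^2
Net thrust = P_cap·A_cap − P_rod·A_ann = 5.343e5 N − 27530 N

F ≈ 5.07e5 N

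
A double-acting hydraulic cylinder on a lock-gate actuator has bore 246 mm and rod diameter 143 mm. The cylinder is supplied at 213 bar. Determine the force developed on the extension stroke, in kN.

Cap-side area A_cap = π/4 × (246 mm)² = 47530 mm^2
F = P × A_cap = 213 bar × A_cap

F ≈ 1010 kN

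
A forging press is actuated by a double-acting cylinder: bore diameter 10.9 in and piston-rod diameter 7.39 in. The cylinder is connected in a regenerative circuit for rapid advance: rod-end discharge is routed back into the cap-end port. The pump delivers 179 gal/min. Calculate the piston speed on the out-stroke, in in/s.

v ≈ 16.1 in/s

In regeneration the rod-end outflow joins the pump flow into the cap end, so the net volume the pump must supply per unit advance equals the rod cross-section area.
Rod cross-section A_rod = π/4 × (7.39 in)² = 42.89 in^2
v = Q_pump / A_rod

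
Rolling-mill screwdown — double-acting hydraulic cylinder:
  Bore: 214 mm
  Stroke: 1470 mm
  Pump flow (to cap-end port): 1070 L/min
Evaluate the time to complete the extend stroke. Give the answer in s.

Cap-side area A_cap = π/4 × (214 mm)² = 35970 mm^2
Swept volume V = A × L; t = V / Q = A·L / Q

t ≈ 2.96 s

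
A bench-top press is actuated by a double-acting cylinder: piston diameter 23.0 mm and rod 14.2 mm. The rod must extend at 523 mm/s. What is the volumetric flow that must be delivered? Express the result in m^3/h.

Cap-side area A_cap = π/4 × (23.0 mm)² = 415.5 mm^2
Q = A × v

Q ≈ 0.782 m^3/h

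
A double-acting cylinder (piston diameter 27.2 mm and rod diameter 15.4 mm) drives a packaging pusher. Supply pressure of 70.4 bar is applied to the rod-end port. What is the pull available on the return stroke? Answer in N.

Rod-side annular area A_ann = π/4 × (27.2² − 15.4²) = 394.8 mm^2
On retraction the pressure acts on the annular area (bore minus rod).
F = P × A_ann

F ≈ 2780 N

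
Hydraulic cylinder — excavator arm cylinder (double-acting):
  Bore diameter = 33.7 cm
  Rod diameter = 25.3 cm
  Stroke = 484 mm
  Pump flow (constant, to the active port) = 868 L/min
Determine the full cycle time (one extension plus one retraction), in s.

Cap-side area A_cap = π/4 × (33.7 cm)² = 892.0 cm^2
Rod-side annular area A_ann = π/4 × (33.7² − 25.3²) = 389.2 cm^2
t_ext = A_cap·L/Q = 2.984 s
t_ret = A_ann·L/Q = 1.302 s
t_cycle = t_ext + t_ret

t ≈ 4.29 s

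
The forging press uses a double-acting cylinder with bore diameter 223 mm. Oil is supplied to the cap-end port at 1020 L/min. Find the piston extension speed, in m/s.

Cap-side area A_cap = π/4 × (223 mm)² = 39060 mm^2
v = Q / A

v ≈ 0.435 m/s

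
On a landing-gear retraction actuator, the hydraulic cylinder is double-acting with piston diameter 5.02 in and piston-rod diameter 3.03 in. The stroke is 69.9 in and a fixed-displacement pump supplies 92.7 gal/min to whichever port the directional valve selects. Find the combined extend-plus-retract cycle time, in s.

t ≈ 6.34 s

Cap-side area A_cap = π/4 × (5.02 in)² = 19.79 in^2
Rod-side annular area A_ann = π/4 × (5.02² − 3.03²) = 12.58 in^2
t_ext = A_cap·L/Q = 3.876 s
t_ret = A_ann·L/Q = 2.464 s
t_cycle = t_ext + t_ret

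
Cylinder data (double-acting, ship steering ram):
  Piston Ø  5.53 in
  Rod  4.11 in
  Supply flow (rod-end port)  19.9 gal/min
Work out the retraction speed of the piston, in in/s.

Rod-side annular area A_ann = π/4 × (5.53² − 4.11²) = 10.75 in^2
Flow into the rod-end port fills the annular volume.
v = Q / A

v ≈ 7.13 in/s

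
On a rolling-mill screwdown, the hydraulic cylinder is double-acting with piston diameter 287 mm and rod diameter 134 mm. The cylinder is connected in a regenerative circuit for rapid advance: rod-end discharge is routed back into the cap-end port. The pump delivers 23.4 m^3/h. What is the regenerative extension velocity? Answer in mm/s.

In regeneration the rod-end outflow joins the pump flow into the cap end, so the net volume the pump must supply per unit advance equals the rod cross-section area.
Rod cross-section A_rod = π/4 × (134 mm)² = 14100 mm^2
v = Q_pump / A_rod

v ≈ 461 mm/s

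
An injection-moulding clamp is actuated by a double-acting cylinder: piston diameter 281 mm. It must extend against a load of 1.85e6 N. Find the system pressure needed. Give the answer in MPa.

Cap-side area A_cap = π/4 × (281 mm)² = 62020 mm^2
P = F / A = 1.85e6 N / A

P ≈ 29.8 MPa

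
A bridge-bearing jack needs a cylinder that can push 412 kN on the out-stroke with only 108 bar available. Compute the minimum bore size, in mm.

Extension force acts on the full piston face: F = P × (π/4)D².
D = √(4F / (πP)) = √(4 × 412 kN / (π × 108 bar))

D ≈ 220 mm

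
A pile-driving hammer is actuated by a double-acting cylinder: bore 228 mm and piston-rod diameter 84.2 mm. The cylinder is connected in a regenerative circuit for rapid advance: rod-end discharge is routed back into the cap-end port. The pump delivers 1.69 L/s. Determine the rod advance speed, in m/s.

v ≈ 0.304 m/s

In regeneration the rod-end outflow joins the pump flow into the cap end, so the net volume the pump must supply per unit advance equals the rod cross-section area.
Rod cross-section A_rod = π/4 × (84.2 mm)² = 5568 mm^2
v = Q_pump / A_rod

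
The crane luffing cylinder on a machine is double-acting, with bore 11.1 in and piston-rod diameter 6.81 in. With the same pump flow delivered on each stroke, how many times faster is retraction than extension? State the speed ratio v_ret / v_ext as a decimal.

Cap-side area A_cap = π/4 × (11.1 in)² = 96.77 in^2
Rod-side annular area A_ann = π/4 × (11.1² − 6.81²) = 60.35 in^2
For equal Q, v ∝ 1/A, so v_ret/v_ext = A_cap/A_ann.

v_ret/v_ext ≈ 1.60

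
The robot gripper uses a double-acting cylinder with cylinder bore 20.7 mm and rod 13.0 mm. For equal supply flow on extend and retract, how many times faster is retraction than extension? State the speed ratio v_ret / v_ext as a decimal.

v_ret/v_ext ≈ 1.65

Cap-side area A_cap = π/4 × (20.7 mm)² = 336.5 mm^2
Rod-side annular area A_ann = π/4 × (20.7² − 13.0²) = 203.8 mm^2
For equal Q, v ∝ 1/A, so v_ret/v_ext = A_cap/A_ann.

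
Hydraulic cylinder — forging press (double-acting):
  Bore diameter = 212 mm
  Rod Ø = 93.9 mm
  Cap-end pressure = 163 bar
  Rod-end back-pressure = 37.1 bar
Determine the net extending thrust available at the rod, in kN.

F ≈ 470 kN

Cap-side area A_cap = π/4 × (212 mm)² = 35300 mm^2
Rod-side annular area A_ann = π/4 × (212² − 93.9²) = 28370 mm^2
Net thrust = P_cap·A_cap − P_rod·A_ann = 575.4 kN − 105.3 kN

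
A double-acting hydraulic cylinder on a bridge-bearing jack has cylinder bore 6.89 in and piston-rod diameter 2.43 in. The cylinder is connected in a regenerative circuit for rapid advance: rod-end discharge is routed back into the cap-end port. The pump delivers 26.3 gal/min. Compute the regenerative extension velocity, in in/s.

In regeneration the rod-end outflow joins the pump flow into the cap end, so the net volume the pump must supply per unit advance equals the rod cross-section area.
Rod cross-section A_rod = π/4 × (2.43 in)² = 4.638 in^2
v = Q_pump / A_rod

v ≈ 21.8 in/s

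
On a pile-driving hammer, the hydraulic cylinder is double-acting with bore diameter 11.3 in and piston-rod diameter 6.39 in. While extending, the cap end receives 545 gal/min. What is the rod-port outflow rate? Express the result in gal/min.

Q_out ≈ 371 gal/min

Cap-side area A_cap = π/4 × (11.3 in)² = 100.3 in^2
Rod-side annular area A_ann = π/4 × (11.3² − 6.39²) = 68.22 in^2
Piston speed v = Q_in/A_cap; rod-end outflow Q_out = v × A_ann = Q_in × A_ann/A_cap.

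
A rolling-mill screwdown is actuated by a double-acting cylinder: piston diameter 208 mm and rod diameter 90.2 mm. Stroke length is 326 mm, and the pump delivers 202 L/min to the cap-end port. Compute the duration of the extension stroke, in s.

t ≈ 3.29 s

Cap-side area A_cap = π/4 × (208 mm)² = 33980 mm^2
Swept volume V = A × L; t = V / Q = A·L / Q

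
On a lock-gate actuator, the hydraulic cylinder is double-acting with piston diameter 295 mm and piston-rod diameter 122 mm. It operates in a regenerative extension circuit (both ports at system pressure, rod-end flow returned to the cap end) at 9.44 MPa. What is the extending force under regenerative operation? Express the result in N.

F ≈ 1.10e5 N

With equal pressure on both faces, forces on the annular region cancel; the net push is pressure × rod cross-section.
Rod cross-section A_rod = π/4 × (122 mm)² = 11690 mm^2
F = P × A_rod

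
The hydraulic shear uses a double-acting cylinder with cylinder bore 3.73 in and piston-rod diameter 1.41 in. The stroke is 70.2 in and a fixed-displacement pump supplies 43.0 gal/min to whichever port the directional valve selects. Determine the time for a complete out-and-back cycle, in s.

Cap-side area A_cap = π/4 × (3.73 in)² = 10.93 in^2
Rod-side annular area A_ann = π/4 × (3.73² − 1.41²) = 9.366 in^2
t_ext = A_cap·L/Q = 4.634 s
t_ret = A_ann·L/Q = 3.971 s
t_cycle = t_ext + t_ret

t ≈ 8.61 s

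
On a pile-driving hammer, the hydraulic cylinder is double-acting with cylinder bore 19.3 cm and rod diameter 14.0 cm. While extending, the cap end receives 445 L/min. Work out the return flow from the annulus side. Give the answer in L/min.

Cap-side area A_cap = π/4 × (19.3 cm)² = 292.6 cm^2
Rod-side annular area A_ann = π/4 × (19.3² − 14.0²) = 138.6 cm^2
Piston speed v = Q_in/A_cap; rod-end outflow Q_out = v × A_ann = Q_in × A_ann/A_cap.

Q_out ≈ 211 L/min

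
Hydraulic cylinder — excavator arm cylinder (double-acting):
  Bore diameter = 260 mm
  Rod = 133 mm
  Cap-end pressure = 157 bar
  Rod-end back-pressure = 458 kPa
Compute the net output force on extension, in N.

F ≈ 8.16e5 N

Cap-side area A_cap = π/4 × (260 mm)² = 53090 mm^2
Rod-side annular area A_ann = π/4 × (260² − 133²) = 39200 mm^2
Net thrust = P_cap·A_cap − P_rod·A_ann = 8.336e5 N − 17950 N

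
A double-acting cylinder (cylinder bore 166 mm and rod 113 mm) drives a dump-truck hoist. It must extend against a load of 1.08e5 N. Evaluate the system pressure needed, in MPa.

P ≈ 4.99 MPa

Cap-side area A_cap = π/4 × (166 mm)² = 21640 mm^2
P = F / A = 1.08e5 N / A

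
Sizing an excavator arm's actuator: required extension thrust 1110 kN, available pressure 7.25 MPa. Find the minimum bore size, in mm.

D ≈ 442 mm

Extension force acts on the full piston face: F = P × (π/4)D².
D = √(4F / (πP)) = √(4 × 1110 kN / (π × 7.25 MPa))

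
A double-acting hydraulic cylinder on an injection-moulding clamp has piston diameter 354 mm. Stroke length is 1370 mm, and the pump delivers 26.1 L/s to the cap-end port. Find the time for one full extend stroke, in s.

Cap-side area A_cap = π/4 × (354 mm)² = 98420 mm^2
Swept volume V = A × L; t = V / Q = A·L / Q

t ≈ 5.17 s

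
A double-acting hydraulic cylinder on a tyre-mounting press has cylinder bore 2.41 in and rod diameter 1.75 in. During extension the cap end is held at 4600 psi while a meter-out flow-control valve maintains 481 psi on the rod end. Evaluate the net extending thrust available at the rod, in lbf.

Cap-side area A_cap = π/4 × (2.41 in)² = 4.562 in^2
Rod-side annular area A_ann = π/4 × (2.41² − 1.75²) = 2.156 in^2
Net thrust = P_cap·A_cap − P_rod·A_ann = 20980 lbf − 1037 lbf

F ≈ 19900 lbf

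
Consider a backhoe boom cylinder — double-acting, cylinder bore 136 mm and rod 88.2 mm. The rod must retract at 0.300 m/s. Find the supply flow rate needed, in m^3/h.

Rod-side annular area A_ann = π/4 × (136² − 88.2²) = 8417 mm^2
Q = A × v

Q ≈ 9.09 m^3/h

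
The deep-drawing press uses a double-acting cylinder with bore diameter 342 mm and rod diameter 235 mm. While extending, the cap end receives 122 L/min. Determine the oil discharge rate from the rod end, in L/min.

Cap-side area A_cap = π/4 × (342 mm)² = 91860 mm^2
Rod-side annular area A_ann = π/4 × (342² − 235²) = 48490 mm^2
Piston speed v = Q_in/A_cap; rod-end outflow Q_out = v × A_ann = Q_in × A_ann/A_cap.

Q_out ≈ 64.4 L/min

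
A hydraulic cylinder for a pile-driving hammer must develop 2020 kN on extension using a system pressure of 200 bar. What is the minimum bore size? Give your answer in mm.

D ≈ 359 mm

Extension force acts on the full piston face: F = P × (π/4)D².
D = √(4F / (πP)) = √(4 × 2020 kN / (π × 200 bar))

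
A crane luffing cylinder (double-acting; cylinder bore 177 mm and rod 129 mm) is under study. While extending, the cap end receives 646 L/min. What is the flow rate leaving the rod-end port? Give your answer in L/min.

Cap-side area A_cap = π/4 × (177 mm)² = 24610 mm^2
Rod-side annular area A_ann = π/4 × (177² − 129²) = 11540 mm^2
Piston speed v = Q_in/A_cap; rod-end outflow Q_out = v × A_ann = Q_in × A_ann/A_cap.

Q_out ≈ 303 L/min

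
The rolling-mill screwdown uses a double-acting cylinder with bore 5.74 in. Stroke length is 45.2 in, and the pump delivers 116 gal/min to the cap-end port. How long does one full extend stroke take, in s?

t ≈ 2.62 s

Cap-side area A_cap = π/4 × (5.74 in)² = 25.88 in^2
Swept volume V = A × L; t = V / Q = A·L / Q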